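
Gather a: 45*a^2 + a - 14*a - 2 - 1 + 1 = 45*a^2 - 13*a - 2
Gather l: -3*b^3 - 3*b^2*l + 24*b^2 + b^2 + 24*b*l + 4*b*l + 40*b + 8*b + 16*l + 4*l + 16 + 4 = -3*b^3 + 25*b^2 + 48*b + l*(-3*b^2 + 28*b + 20) + 20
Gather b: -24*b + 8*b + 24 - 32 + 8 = -16*b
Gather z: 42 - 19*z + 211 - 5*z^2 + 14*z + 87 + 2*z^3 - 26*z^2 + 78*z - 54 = 2*z^3 - 31*z^2 + 73*z + 286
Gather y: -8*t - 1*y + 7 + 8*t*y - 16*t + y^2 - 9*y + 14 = -24*t + y^2 + y*(8*t - 10) + 21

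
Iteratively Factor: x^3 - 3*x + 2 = (x - 1)*(x^2 + x - 2) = (x - 1)*(x + 2)*(x - 1)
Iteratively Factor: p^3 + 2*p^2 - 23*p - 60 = (p + 4)*(p^2 - 2*p - 15) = (p - 5)*(p + 4)*(p + 3)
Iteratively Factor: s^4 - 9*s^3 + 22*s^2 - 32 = (s - 2)*(s^3 - 7*s^2 + 8*s + 16) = (s - 4)*(s - 2)*(s^2 - 3*s - 4) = (s - 4)*(s - 2)*(s + 1)*(s - 4)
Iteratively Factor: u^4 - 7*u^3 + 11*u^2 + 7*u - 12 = (u - 4)*(u^3 - 3*u^2 - u + 3) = (u - 4)*(u - 3)*(u^2 - 1) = (u - 4)*(u - 3)*(u + 1)*(u - 1)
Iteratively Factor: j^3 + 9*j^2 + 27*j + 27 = (j + 3)*(j^2 + 6*j + 9) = (j + 3)^2*(j + 3)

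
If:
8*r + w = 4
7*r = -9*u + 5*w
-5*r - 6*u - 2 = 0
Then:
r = 46/79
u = -194/237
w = -52/79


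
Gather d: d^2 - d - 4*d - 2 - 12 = d^2 - 5*d - 14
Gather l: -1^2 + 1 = 0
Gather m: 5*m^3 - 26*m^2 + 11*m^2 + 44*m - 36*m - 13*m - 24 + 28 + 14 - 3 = 5*m^3 - 15*m^2 - 5*m + 15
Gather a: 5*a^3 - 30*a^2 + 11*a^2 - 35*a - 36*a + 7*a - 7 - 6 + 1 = 5*a^3 - 19*a^2 - 64*a - 12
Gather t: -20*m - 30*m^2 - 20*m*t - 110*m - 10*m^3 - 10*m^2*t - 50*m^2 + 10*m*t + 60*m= -10*m^3 - 80*m^2 - 70*m + t*(-10*m^2 - 10*m)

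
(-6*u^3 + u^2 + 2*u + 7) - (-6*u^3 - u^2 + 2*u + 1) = 2*u^2 + 6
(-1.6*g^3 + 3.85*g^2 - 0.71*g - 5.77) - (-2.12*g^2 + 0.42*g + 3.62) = -1.6*g^3 + 5.97*g^2 - 1.13*g - 9.39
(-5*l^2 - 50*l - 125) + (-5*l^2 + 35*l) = -10*l^2 - 15*l - 125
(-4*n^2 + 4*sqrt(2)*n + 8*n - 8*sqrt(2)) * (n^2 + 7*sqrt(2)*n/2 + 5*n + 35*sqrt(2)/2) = -4*n^4 - 10*sqrt(2)*n^3 - 12*n^3 - 30*sqrt(2)*n^2 + 68*n^2 + 84*n + 100*sqrt(2)*n - 280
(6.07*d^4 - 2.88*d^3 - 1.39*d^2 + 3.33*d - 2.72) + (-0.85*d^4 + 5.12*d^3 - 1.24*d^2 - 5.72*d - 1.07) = 5.22*d^4 + 2.24*d^3 - 2.63*d^2 - 2.39*d - 3.79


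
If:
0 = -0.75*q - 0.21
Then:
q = -0.28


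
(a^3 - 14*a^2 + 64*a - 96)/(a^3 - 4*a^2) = 1 - 10/a + 24/a^2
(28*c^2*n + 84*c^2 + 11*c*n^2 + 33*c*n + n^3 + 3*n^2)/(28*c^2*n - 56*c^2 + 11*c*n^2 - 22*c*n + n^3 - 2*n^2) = (n + 3)/(n - 2)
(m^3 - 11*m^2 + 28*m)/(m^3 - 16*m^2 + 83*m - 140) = m/(m - 5)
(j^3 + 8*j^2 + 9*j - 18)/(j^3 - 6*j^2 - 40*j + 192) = (j^2 + 2*j - 3)/(j^2 - 12*j + 32)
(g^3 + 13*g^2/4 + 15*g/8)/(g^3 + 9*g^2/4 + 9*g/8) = (2*g + 5)/(2*g + 3)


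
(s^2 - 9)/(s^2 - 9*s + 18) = (s + 3)/(s - 6)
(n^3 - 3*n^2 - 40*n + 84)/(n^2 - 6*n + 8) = (n^2 - n - 42)/(n - 4)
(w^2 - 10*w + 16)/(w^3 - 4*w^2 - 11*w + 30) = (w - 8)/(w^2 - 2*w - 15)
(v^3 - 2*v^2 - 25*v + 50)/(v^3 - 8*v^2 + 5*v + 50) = (v^2 + 3*v - 10)/(v^2 - 3*v - 10)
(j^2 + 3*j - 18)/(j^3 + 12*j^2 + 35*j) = (j^2 + 3*j - 18)/(j*(j^2 + 12*j + 35))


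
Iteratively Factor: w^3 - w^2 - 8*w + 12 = (w + 3)*(w^2 - 4*w + 4) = (w - 2)*(w + 3)*(w - 2)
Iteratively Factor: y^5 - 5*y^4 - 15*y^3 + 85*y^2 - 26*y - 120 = (y + 4)*(y^4 - 9*y^3 + 21*y^2 + y - 30) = (y - 5)*(y + 4)*(y^3 - 4*y^2 + y + 6) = (y - 5)*(y - 2)*(y + 4)*(y^2 - 2*y - 3) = (y - 5)*(y - 2)*(y + 1)*(y + 4)*(y - 3)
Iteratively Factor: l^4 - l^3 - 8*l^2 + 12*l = (l + 3)*(l^3 - 4*l^2 + 4*l) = l*(l + 3)*(l^2 - 4*l + 4) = l*(l - 2)*(l + 3)*(l - 2)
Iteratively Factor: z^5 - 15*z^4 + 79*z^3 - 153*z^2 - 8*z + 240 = (z - 5)*(z^4 - 10*z^3 + 29*z^2 - 8*z - 48) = (z - 5)*(z + 1)*(z^3 - 11*z^2 + 40*z - 48) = (z - 5)*(z - 3)*(z + 1)*(z^2 - 8*z + 16) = (z - 5)*(z - 4)*(z - 3)*(z + 1)*(z - 4)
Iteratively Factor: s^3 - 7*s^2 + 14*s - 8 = (s - 1)*(s^2 - 6*s + 8) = (s - 4)*(s - 1)*(s - 2)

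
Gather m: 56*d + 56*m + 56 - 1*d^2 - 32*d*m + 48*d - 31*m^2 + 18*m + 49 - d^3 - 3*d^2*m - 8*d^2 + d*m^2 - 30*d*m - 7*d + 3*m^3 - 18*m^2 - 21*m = -d^3 - 9*d^2 + 97*d + 3*m^3 + m^2*(d - 49) + m*(-3*d^2 - 62*d + 53) + 105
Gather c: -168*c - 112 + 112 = -168*c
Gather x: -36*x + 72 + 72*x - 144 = 36*x - 72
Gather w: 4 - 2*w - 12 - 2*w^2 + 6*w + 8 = -2*w^2 + 4*w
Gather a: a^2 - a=a^2 - a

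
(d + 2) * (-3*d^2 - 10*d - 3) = -3*d^3 - 16*d^2 - 23*d - 6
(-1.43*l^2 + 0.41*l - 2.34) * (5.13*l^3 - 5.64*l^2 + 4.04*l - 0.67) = -7.3359*l^5 + 10.1685*l^4 - 20.0938*l^3 + 15.8121*l^2 - 9.7283*l + 1.5678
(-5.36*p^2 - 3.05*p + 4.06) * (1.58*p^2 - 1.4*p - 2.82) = -8.4688*p^4 + 2.685*p^3 + 25.8*p^2 + 2.917*p - 11.4492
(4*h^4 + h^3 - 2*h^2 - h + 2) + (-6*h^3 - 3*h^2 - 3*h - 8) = 4*h^4 - 5*h^3 - 5*h^2 - 4*h - 6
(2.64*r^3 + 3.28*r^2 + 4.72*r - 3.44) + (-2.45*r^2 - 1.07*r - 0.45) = 2.64*r^3 + 0.83*r^2 + 3.65*r - 3.89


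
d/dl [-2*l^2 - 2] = -4*l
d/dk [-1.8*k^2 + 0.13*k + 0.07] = 0.13 - 3.6*k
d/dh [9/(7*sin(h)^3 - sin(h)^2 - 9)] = 9*(2 - 21*sin(h))*sin(h)*cos(h)/(-7*sin(h)^3 + sin(h)^2 + 9)^2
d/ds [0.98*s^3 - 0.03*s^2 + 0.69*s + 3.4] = 2.94*s^2 - 0.06*s + 0.69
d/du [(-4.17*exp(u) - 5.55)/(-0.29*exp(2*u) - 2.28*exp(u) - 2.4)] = (-(0.58*exp(u) + 2.28)*(4.17*exp(u) + 5.55) + 1.2093*exp(2*u) + 9.5076*exp(u) + 10.008)*exp(u)/(0.29*exp(2*u) + 2.28*exp(u) + 2.4)^2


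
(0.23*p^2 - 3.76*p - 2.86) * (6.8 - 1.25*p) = -0.2875*p^3 + 6.264*p^2 - 21.993*p - 19.448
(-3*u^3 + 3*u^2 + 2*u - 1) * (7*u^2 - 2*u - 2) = -21*u^5 + 27*u^4 + 14*u^3 - 17*u^2 - 2*u + 2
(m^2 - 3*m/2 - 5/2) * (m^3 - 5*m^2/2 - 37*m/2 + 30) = m^5 - 4*m^4 - 69*m^3/4 + 64*m^2 + 5*m/4 - 75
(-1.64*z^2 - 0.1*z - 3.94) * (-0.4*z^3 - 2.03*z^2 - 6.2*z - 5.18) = 0.656*z^5 + 3.3692*z^4 + 11.947*z^3 + 17.1134*z^2 + 24.946*z + 20.4092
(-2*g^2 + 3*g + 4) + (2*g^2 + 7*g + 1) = 10*g + 5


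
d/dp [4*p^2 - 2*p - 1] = 8*p - 2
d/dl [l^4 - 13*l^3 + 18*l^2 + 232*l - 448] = 4*l^3 - 39*l^2 + 36*l + 232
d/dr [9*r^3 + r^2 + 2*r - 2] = 27*r^2 + 2*r + 2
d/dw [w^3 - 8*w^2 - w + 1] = 3*w^2 - 16*w - 1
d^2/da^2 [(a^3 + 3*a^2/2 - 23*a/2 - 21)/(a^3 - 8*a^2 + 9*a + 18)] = (19*a^6 - 123*a^5 + 3*a^4 + 1711*a^3 - 4446*a^2 + 3348*a - 4752)/(a^9 - 24*a^8 + 219*a^7 - 890*a^6 + 1107*a^5 + 2484*a^4 - 6075*a^3 - 3402*a^2 + 8748*a + 5832)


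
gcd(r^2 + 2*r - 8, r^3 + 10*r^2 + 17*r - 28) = r + 4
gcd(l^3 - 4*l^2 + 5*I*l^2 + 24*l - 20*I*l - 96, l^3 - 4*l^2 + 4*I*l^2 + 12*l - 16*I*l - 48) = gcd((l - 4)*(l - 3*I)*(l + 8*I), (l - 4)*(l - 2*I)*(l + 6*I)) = l - 4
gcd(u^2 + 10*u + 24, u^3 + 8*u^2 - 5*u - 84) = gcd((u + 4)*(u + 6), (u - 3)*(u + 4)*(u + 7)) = u + 4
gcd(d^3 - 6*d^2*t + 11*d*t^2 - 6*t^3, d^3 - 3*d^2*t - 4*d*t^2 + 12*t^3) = d^2 - 5*d*t + 6*t^2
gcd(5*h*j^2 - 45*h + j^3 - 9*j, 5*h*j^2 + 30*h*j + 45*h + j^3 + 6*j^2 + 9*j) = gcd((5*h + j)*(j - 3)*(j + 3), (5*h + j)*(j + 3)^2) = 5*h*j + 15*h + j^2 + 3*j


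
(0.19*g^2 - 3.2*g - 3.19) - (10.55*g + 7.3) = 0.19*g^2 - 13.75*g - 10.49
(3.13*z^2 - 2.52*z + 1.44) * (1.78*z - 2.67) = 5.5714*z^3 - 12.8427*z^2 + 9.2916*z - 3.8448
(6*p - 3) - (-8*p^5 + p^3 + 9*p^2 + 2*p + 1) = 8*p^5 - p^3 - 9*p^2 + 4*p - 4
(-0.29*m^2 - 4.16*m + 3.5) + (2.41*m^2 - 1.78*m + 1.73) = 2.12*m^2 - 5.94*m + 5.23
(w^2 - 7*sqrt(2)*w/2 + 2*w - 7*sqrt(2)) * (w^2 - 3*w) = w^4 - 7*sqrt(2)*w^3/2 - w^3 - 6*w^2 + 7*sqrt(2)*w^2/2 + 21*sqrt(2)*w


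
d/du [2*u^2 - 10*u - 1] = 4*u - 10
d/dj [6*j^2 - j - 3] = 12*j - 1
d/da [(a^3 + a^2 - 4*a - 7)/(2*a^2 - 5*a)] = (2*a^4 - 10*a^3 + 3*a^2 + 28*a - 35)/(a^2*(4*a^2 - 20*a + 25))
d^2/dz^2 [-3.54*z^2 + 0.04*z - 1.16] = -7.08000000000000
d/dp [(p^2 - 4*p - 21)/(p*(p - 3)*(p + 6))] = (-p^4 + 8*p^3 + 57*p^2 + 126*p - 378)/(p^2*(p^4 + 6*p^3 - 27*p^2 - 108*p + 324))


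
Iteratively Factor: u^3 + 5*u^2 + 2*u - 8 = (u - 1)*(u^2 + 6*u + 8) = (u - 1)*(u + 4)*(u + 2)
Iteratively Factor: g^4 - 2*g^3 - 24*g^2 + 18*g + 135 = (g + 3)*(g^3 - 5*g^2 - 9*g + 45) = (g - 3)*(g + 3)*(g^2 - 2*g - 15) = (g - 5)*(g - 3)*(g + 3)*(g + 3)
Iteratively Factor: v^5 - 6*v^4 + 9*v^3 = (v)*(v^4 - 6*v^3 + 9*v^2) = v*(v - 3)*(v^3 - 3*v^2) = v*(v - 3)^2*(v^2) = v^2*(v - 3)^2*(v)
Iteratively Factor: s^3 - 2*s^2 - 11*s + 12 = (s - 4)*(s^2 + 2*s - 3) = (s - 4)*(s + 3)*(s - 1)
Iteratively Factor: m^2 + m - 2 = (m + 2)*(m - 1)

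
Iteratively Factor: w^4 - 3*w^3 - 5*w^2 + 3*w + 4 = (w - 1)*(w^3 - 2*w^2 - 7*w - 4) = (w - 4)*(w - 1)*(w^2 + 2*w + 1) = (w - 4)*(w - 1)*(w + 1)*(w + 1)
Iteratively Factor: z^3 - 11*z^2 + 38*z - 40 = (z - 2)*(z^2 - 9*z + 20) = (z - 4)*(z - 2)*(z - 5)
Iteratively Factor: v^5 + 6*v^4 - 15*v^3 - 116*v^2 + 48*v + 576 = (v + 4)*(v^4 + 2*v^3 - 23*v^2 - 24*v + 144) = (v - 3)*(v + 4)*(v^3 + 5*v^2 - 8*v - 48) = (v - 3)*(v + 4)^2*(v^2 + v - 12) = (v - 3)^2*(v + 4)^2*(v + 4)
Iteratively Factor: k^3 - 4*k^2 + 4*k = (k - 2)*(k^2 - 2*k) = k*(k - 2)*(k - 2)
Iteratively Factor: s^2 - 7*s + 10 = (s - 5)*(s - 2)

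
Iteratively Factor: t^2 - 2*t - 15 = (t + 3)*(t - 5)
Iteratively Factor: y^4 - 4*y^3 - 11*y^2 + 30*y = (y)*(y^3 - 4*y^2 - 11*y + 30) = y*(y - 5)*(y^2 + y - 6) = y*(y - 5)*(y + 3)*(y - 2)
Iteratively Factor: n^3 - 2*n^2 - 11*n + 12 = (n + 3)*(n^2 - 5*n + 4) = (n - 4)*(n + 3)*(n - 1)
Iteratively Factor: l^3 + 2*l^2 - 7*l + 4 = (l + 4)*(l^2 - 2*l + 1) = (l - 1)*(l + 4)*(l - 1)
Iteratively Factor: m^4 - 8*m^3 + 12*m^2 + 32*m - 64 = (m - 4)*(m^3 - 4*m^2 - 4*m + 16) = (m - 4)^2*(m^2 - 4) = (m - 4)^2*(m - 2)*(m + 2)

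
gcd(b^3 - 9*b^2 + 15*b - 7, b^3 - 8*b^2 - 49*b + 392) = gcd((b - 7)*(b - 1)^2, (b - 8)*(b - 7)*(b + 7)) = b - 7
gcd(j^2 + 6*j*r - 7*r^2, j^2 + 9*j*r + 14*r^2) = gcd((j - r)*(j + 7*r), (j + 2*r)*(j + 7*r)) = j + 7*r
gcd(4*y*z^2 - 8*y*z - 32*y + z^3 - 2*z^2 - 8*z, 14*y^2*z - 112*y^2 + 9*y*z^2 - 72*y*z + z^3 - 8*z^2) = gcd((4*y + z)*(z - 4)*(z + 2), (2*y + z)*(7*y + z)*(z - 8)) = 1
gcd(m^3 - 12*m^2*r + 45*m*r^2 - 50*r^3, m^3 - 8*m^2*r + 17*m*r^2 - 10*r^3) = m^2 - 7*m*r + 10*r^2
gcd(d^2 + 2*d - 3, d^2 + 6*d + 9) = d + 3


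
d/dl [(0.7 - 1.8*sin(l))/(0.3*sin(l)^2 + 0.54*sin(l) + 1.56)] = (0.54*sin(l)^2 - 0.42*sin(l) - 3.186)*cos(l)/(0.09*sin(l)^4 + 0.324*sin(l)^3 + 1.2276*sin(l)^2 + 1.6848*sin(l) + 2.4336)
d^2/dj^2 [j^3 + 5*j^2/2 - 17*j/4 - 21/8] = 6*j + 5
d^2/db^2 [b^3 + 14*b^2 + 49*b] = 6*b + 28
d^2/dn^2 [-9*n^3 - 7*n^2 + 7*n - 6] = -54*n - 14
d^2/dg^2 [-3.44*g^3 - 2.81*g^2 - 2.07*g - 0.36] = -20.64*g - 5.62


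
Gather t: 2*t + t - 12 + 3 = 3*t - 9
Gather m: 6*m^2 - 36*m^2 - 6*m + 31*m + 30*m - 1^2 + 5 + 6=-30*m^2 + 55*m + 10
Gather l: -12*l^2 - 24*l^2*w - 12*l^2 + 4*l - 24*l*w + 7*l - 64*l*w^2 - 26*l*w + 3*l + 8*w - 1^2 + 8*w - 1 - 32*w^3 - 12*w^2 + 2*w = l^2*(-24*w - 24) + l*(-64*w^2 - 50*w + 14) - 32*w^3 - 12*w^2 + 18*w - 2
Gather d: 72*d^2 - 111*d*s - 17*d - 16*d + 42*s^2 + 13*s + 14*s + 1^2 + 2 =72*d^2 + d*(-111*s - 33) + 42*s^2 + 27*s + 3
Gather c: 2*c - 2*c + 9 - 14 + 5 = 0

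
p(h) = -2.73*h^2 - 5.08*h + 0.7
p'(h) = -5.46*h - 5.08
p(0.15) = -0.12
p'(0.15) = -5.90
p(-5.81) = -61.94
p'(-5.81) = 26.64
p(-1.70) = 1.45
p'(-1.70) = 4.20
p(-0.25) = 1.80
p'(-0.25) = -3.72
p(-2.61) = -4.64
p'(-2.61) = 9.17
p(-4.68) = -35.32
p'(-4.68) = 20.47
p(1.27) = -10.15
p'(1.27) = -12.01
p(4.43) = -75.38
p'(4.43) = -29.27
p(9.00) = -266.15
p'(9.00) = -54.22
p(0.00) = 0.70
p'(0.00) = -5.08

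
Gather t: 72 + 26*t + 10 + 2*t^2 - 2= 2*t^2 + 26*t + 80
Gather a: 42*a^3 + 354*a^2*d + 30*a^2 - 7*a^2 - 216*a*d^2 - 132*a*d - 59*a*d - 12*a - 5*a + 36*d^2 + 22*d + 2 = 42*a^3 + a^2*(354*d + 23) + a*(-216*d^2 - 191*d - 17) + 36*d^2 + 22*d + 2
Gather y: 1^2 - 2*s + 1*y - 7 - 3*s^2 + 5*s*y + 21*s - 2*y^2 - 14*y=-3*s^2 + 19*s - 2*y^2 + y*(5*s - 13) - 6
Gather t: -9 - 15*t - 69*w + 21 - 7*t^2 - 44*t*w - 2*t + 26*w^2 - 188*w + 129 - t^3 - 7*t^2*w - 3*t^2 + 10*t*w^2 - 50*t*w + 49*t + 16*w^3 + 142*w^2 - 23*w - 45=-t^3 + t^2*(-7*w - 10) + t*(10*w^2 - 94*w + 32) + 16*w^3 + 168*w^2 - 280*w + 96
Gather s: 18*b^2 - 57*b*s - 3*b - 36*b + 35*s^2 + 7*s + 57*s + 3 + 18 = 18*b^2 - 39*b + 35*s^2 + s*(64 - 57*b) + 21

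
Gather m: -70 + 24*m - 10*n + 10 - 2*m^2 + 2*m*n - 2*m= -2*m^2 + m*(2*n + 22) - 10*n - 60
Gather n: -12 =-12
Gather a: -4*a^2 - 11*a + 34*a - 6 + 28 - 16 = -4*a^2 + 23*a + 6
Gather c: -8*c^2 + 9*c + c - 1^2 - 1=-8*c^2 + 10*c - 2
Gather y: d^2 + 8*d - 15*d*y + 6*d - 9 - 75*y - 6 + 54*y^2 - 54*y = d^2 + 14*d + 54*y^2 + y*(-15*d - 129) - 15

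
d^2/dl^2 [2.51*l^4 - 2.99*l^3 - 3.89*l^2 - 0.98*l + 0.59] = 30.12*l^2 - 17.94*l - 7.78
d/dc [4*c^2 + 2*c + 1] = 8*c + 2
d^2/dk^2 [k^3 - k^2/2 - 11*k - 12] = 6*k - 1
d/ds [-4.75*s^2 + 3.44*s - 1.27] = 3.44 - 9.5*s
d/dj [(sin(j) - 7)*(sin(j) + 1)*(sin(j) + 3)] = (3*sin(j)^2 - 6*sin(j) - 25)*cos(j)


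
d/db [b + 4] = 1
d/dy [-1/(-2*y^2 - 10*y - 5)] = 2*(-2*y - 5)/(2*y^2 + 10*y + 5)^2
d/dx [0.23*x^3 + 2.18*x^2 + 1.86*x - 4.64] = 0.69*x^2 + 4.36*x + 1.86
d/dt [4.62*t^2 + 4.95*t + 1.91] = 9.24*t + 4.95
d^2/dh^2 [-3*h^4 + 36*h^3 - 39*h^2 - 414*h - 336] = -36*h^2 + 216*h - 78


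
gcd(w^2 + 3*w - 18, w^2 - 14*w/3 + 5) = w - 3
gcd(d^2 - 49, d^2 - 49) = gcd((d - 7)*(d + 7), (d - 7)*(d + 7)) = d^2 - 49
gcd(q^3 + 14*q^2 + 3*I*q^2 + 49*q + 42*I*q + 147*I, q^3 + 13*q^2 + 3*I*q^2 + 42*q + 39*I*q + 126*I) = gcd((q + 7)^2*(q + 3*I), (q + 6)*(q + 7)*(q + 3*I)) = q^2 + q*(7 + 3*I) + 21*I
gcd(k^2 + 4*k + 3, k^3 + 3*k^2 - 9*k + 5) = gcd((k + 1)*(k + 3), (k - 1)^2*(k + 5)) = 1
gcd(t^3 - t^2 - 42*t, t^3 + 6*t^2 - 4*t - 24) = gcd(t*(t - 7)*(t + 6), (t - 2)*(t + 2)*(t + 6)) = t + 6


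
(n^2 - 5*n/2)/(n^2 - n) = (n - 5/2)/(n - 1)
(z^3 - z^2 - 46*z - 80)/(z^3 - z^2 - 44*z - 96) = (z^2 + 7*z + 10)/(z^2 + 7*z + 12)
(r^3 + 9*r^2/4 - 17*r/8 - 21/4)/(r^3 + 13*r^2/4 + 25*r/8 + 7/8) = (2*r^2 + r - 6)/(2*r^2 + 3*r + 1)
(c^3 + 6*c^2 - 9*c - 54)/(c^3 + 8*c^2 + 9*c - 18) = (c - 3)/(c - 1)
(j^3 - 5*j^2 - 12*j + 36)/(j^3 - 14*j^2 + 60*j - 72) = (j + 3)/(j - 6)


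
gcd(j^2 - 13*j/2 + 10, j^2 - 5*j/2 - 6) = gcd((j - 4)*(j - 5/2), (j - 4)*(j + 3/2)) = j - 4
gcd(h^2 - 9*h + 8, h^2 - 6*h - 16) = h - 8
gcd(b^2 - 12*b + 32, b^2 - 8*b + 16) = b - 4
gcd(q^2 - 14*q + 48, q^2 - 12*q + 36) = q - 6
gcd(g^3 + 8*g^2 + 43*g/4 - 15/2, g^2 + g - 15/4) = g + 5/2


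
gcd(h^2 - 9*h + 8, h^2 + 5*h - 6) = h - 1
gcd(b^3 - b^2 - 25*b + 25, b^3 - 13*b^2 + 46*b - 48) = 1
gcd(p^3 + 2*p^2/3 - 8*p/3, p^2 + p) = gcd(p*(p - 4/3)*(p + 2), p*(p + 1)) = p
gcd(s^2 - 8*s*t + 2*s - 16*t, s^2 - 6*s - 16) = s + 2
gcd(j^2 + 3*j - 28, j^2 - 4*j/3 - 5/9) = 1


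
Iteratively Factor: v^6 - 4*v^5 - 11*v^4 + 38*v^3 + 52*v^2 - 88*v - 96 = (v - 4)*(v^5 - 11*v^3 - 6*v^2 + 28*v + 24) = (v - 4)*(v + 2)*(v^4 - 2*v^3 - 7*v^2 + 8*v + 12) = (v - 4)*(v + 1)*(v + 2)*(v^3 - 3*v^2 - 4*v + 12) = (v - 4)*(v - 3)*(v + 1)*(v + 2)*(v^2 - 4) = (v - 4)*(v - 3)*(v + 1)*(v + 2)^2*(v - 2)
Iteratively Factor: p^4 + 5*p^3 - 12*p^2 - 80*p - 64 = (p + 1)*(p^3 + 4*p^2 - 16*p - 64) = (p + 1)*(p + 4)*(p^2 - 16) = (p - 4)*(p + 1)*(p + 4)*(p + 4)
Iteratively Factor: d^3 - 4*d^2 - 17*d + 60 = (d - 5)*(d^2 + d - 12) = (d - 5)*(d - 3)*(d + 4)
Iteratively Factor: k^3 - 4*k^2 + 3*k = (k - 1)*(k^2 - 3*k) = k*(k - 1)*(k - 3)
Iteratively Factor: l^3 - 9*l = (l)*(l^2 - 9) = l*(l + 3)*(l - 3)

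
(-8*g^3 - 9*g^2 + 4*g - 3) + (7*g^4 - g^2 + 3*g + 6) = 7*g^4 - 8*g^3 - 10*g^2 + 7*g + 3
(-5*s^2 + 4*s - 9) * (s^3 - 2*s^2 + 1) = -5*s^5 + 14*s^4 - 17*s^3 + 13*s^2 + 4*s - 9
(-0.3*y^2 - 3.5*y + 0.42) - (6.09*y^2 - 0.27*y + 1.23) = -6.39*y^2 - 3.23*y - 0.81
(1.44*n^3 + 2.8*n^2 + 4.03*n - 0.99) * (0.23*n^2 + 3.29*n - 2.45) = 0.3312*n^5 + 5.3816*n^4 + 6.6109*n^3 + 6.171*n^2 - 13.1306*n + 2.4255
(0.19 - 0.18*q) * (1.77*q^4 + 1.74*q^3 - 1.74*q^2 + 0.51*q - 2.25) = -0.3186*q^5 + 0.0231*q^4 + 0.6438*q^3 - 0.4224*q^2 + 0.5019*q - 0.4275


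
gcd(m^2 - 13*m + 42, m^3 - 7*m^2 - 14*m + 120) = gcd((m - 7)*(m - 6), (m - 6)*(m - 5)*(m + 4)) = m - 6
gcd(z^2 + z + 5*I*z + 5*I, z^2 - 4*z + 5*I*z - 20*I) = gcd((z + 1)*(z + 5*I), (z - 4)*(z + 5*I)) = z + 5*I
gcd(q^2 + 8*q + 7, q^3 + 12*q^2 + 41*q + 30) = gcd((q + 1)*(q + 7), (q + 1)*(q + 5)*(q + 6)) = q + 1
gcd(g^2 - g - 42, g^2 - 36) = g + 6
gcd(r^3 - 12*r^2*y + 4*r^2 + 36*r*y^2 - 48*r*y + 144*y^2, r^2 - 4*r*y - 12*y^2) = -r + 6*y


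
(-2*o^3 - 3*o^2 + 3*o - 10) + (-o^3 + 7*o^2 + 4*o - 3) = -3*o^3 + 4*o^2 + 7*o - 13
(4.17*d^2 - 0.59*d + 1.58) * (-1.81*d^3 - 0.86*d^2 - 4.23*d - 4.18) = -7.5477*d^5 - 2.5183*d^4 - 19.9915*d^3 - 16.2937*d^2 - 4.2172*d - 6.6044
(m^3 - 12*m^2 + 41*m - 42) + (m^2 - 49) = m^3 - 11*m^2 + 41*m - 91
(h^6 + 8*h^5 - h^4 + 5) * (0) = 0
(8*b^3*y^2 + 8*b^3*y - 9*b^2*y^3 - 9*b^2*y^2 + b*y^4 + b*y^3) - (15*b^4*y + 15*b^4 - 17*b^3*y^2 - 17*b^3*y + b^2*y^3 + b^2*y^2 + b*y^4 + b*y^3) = -15*b^4*y - 15*b^4 + 25*b^3*y^2 + 25*b^3*y - 10*b^2*y^3 - 10*b^2*y^2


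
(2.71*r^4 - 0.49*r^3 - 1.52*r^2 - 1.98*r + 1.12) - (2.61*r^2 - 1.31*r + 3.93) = 2.71*r^4 - 0.49*r^3 - 4.13*r^2 - 0.67*r - 2.81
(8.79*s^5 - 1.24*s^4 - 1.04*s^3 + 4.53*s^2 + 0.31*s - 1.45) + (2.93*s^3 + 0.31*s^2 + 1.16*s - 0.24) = 8.79*s^5 - 1.24*s^4 + 1.89*s^3 + 4.84*s^2 + 1.47*s - 1.69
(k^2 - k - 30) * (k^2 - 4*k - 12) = k^4 - 5*k^3 - 38*k^2 + 132*k + 360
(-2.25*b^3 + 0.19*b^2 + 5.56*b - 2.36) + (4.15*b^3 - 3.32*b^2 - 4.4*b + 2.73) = 1.9*b^3 - 3.13*b^2 + 1.16*b + 0.37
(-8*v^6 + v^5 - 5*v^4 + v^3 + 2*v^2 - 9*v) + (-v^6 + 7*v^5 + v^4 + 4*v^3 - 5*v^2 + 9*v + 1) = -9*v^6 + 8*v^5 - 4*v^4 + 5*v^3 - 3*v^2 + 1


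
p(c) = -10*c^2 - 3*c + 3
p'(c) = -20*c - 3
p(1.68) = -30.26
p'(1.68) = -36.60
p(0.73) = -4.52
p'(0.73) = -17.60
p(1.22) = -15.54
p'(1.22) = -27.40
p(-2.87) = -70.76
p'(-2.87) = 54.40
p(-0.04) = 3.10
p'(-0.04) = -2.20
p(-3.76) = -127.10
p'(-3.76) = 72.20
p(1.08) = -11.90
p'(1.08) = -24.60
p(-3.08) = -82.62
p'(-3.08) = 58.60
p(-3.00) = -78.00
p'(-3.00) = 57.00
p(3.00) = -96.00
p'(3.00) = -63.00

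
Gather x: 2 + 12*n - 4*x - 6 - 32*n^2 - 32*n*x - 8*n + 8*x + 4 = -32*n^2 + 4*n + x*(4 - 32*n)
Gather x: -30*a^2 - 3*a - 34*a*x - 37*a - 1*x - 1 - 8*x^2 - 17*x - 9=-30*a^2 - 40*a - 8*x^2 + x*(-34*a - 18) - 10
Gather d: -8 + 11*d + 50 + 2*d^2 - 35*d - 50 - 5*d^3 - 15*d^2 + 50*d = -5*d^3 - 13*d^2 + 26*d - 8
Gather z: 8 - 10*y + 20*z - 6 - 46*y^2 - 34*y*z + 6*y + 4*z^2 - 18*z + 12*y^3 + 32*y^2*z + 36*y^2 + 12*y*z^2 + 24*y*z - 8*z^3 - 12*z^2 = 12*y^3 - 10*y^2 - 4*y - 8*z^3 + z^2*(12*y - 8) + z*(32*y^2 - 10*y + 2) + 2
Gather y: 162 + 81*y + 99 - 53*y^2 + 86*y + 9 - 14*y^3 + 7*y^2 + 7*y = -14*y^3 - 46*y^2 + 174*y + 270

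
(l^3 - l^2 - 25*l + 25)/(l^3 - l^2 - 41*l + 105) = (l^2 + 4*l - 5)/(l^2 + 4*l - 21)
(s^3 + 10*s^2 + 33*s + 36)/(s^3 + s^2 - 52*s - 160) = (s^2 + 6*s + 9)/(s^2 - 3*s - 40)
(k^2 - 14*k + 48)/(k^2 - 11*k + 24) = (k - 6)/(k - 3)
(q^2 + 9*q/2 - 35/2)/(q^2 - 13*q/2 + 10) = (q + 7)/(q - 4)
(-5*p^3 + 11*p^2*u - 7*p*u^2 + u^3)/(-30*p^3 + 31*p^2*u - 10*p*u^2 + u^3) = (p^2 - 2*p*u + u^2)/(6*p^2 - 5*p*u + u^2)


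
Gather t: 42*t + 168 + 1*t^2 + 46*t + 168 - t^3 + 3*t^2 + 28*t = -t^3 + 4*t^2 + 116*t + 336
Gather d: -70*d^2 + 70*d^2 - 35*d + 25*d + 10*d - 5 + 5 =0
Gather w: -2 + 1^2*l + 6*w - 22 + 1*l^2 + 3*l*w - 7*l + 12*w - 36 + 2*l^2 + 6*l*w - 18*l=3*l^2 - 24*l + w*(9*l + 18) - 60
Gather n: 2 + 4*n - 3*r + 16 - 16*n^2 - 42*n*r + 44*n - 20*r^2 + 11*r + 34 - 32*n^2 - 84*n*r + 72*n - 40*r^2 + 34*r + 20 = -48*n^2 + n*(120 - 126*r) - 60*r^2 + 42*r + 72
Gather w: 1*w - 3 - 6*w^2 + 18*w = -6*w^2 + 19*w - 3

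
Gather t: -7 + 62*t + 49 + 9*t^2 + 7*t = 9*t^2 + 69*t + 42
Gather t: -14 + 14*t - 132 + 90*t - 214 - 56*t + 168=48*t - 192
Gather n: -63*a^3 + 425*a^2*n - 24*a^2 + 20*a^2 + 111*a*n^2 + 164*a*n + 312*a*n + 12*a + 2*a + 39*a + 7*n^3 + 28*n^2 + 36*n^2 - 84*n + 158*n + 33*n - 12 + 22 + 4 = -63*a^3 - 4*a^2 + 53*a + 7*n^3 + n^2*(111*a + 64) + n*(425*a^2 + 476*a + 107) + 14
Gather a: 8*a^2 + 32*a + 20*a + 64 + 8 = 8*a^2 + 52*a + 72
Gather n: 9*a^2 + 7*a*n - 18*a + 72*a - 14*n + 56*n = 9*a^2 + 54*a + n*(7*a + 42)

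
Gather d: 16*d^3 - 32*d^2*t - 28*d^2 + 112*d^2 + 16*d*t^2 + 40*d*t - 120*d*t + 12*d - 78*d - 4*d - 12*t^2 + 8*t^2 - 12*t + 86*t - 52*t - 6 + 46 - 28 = 16*d^3 + d^2*(84 - 32*t) + d*(16*t^2 - 80*t - 70) - 4*t^2 + 22*t + 12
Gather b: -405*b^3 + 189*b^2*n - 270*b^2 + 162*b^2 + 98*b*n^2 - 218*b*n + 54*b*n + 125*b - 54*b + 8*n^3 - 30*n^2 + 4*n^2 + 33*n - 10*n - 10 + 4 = -405*b^3 + b^2*(189*n - 108) + b*(98*n^2 - 164*n + 71) + 8*n^3 - 26*n^2 + 23*n - 6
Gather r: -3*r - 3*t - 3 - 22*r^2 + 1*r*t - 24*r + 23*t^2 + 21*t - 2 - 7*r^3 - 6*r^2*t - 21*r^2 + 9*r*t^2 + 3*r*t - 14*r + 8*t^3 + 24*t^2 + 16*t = -7*r^3 + r^2*(-6*t - 43) + r*(9*t^2 + 4*t - 41) + 8*t^3 + 47*t^2 + 34*t - 5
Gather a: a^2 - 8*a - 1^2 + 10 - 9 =a^2 - 8*a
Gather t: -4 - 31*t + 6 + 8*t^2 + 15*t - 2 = 8*t^2 - 16*t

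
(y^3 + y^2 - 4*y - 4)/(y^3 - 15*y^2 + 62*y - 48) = (y^3 + y^2 - 4*y - 4)/(y^3 - 15*y^2 + 62*y - 48)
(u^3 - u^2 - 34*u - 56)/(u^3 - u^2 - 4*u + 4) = (u^2 - 3*u - 28)/(u^2 - 3*u + 2)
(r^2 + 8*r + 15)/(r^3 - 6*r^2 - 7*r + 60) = (r + 5)/(r^2 - 9*r + 20)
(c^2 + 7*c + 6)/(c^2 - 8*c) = (c^2 + 7*c + 6)/(c*(c - 8))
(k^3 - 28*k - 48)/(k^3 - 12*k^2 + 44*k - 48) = (k^2 + 6*k + 8)/(k^2 - 6*k + 8)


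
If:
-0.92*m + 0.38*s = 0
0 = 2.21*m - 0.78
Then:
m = 0.35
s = 0.85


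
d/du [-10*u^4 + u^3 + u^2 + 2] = u*(-40*u^2 + 3*u + 2)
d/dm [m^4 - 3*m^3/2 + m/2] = 4*m^3 - 9*m^2/2 + 1/2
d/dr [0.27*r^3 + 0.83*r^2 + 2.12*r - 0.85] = 0.81*r^2 + 1.66*r + 2.12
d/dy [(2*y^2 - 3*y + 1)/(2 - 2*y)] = -1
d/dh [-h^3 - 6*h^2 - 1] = 3*h*(-h - 4)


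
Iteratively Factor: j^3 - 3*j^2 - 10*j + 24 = (j - 2)*(j^2 - j - 12) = (j - 2)*(j + 3)*(j - 4)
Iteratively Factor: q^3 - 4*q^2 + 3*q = (q)*(q^2 - 4*q + 3) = q*(q - 3)*(q - 1)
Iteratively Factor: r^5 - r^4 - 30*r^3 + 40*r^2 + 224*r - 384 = (r - 2)*(r^4 + r^3 - 28*r^2 - 16*r + 192) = (r - 3)*(r - 2)*(r^3 + 4*r^2 - 16*r - 64) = (r - 3)*(r - 2)*(r + 4)*(r^2 - 16) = (r - 4)*(r - 3)*(r - 2)*(r + 4)*(r + 4)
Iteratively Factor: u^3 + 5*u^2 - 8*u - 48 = (u + 4)*(u^2 + u - 12) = (u - 3)*(u + 4)*(u + 4)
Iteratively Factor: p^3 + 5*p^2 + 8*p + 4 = (p + 1)*(p^2 + 4*p + 4) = (p + 1)*(p + 2)*(p + 2)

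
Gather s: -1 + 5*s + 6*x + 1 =5*s + 6*x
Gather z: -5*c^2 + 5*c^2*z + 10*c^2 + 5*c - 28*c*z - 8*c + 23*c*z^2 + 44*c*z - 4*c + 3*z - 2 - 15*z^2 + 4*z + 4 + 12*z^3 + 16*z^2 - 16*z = 5*c^2 - 7*c + 12*z^3 + z^2*(23*c + 1) + z*(5*c^2 + 16*c - 9) + 2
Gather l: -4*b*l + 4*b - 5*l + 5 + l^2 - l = 4*b + l^2 + l*(-4*b - 6) + 5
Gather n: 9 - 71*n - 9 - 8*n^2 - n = -8*n^2 - 72*n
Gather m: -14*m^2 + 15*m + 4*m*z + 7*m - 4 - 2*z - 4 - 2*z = -14*m^2 + m*(4*z + 22) - 4*z - 8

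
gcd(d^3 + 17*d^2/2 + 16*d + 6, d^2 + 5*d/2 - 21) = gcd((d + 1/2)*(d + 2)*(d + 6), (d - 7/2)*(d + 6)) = d + 6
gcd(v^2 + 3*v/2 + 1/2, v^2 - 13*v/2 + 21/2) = 1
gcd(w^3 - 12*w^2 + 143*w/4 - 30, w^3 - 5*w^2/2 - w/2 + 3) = w - 3/2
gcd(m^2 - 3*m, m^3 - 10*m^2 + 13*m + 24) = m - 3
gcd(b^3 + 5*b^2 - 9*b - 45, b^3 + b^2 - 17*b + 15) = b^2 + 2*b - 15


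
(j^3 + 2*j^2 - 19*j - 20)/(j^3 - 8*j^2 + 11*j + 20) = (j + 5)/(j - 5)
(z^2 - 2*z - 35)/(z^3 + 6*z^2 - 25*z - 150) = (z - 7)/(z^2 + z - 30)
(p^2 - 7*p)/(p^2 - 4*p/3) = 3*(p - 7)/(3*p - 4)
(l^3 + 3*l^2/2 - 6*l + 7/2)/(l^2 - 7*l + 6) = (2*l^2 + 5*l - 7)/(2*(l - 6))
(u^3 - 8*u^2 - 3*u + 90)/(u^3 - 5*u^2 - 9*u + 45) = (u - 6)/(u - 3)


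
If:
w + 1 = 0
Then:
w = -1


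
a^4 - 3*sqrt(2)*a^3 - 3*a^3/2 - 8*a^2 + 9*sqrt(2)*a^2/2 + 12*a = a*(a - 3/2)*(a - 4*sqrt(2))*(a + sqrt(2))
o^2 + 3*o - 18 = (o - 3)*(o + 6)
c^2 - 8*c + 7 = (c - 7)*(c - 1)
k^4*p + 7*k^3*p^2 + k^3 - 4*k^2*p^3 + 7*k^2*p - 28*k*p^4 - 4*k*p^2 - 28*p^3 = (k - 2*p)*(k + 2*p)*(k + 7*p)*(k*p + 1)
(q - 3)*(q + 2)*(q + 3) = q^3 + 2*q^2 - 9*q - 18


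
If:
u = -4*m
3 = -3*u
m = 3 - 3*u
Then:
No Solution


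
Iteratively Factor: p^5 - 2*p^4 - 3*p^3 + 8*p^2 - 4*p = (p - 1)*(p^4 - p^3 - 4*p^2 + 4*p) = (p - 2)*(p - 1)*(p^3 + p^2 - 2*p) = p*(p - 2)*(p - 1)*(p^2 + p - 2) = p*(p - 2)*(p - 1)^2*(p + 2)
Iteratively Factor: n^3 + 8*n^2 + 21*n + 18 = (n + 2)*(n^2 + 6*n + 9) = (n + 2)*(n + 3)*(n + 3)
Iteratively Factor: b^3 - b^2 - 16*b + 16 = (b - 4)*(b^2 + 3*b - 4) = (b - 4)*(b - 1)*(b + 4)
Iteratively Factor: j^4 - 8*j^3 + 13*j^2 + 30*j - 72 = (j - 4)*(j^3 - 4*j^2 - 3*j + 18) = (j - 4)*(j + 2)*(j^2 - 6*j + 9) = (j - 4)*(j - 3)*(j + 2)*(j - 3)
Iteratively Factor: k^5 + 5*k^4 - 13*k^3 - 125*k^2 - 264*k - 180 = (k - 5)*(k^4 + 10*k^3 + 37*k^2 + 60*k + 36) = (k - 5)*(k + 2)*(k^3 + 8*k^2 + 21*k + 18) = (k - 5)*(k + 2)*(k + 3)*(k^2 + 5*k + 6) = (k - 5)*(k + 2)*(k + 3)^2*(k + 2)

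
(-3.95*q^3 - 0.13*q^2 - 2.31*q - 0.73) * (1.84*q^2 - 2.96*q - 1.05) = -7.268*q^5 + 11.4528*q^4 + 0.2819*q^3 + 5.6309*q^2 + 4.5863*q + 0.7665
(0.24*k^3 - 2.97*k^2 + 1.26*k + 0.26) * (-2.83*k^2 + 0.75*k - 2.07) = -0.6792*k^5 + 8.5851*k^4 - 6.2901*k^3 + 6.3571*k^2 - 2.4132*k - 0.5382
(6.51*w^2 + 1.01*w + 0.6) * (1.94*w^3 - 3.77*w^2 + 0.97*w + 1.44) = 12.6294*w^5 - 22.5833*w^4 + 3.671*w^3 + 8.0921*w^2 + 2.0364*w + 0.864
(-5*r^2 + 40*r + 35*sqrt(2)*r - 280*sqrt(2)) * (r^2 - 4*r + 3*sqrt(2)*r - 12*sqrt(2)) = -5*r^4 + 20*sqrt(2)*r^3 + 60*r^3 - 240*sqrt(2)*r^2 + 50*r^2 - 2520*r + 640*sqrt(2)*r + 6720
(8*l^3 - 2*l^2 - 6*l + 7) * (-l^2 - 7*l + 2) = -8*l^5 - 54*l^4 + 36*l^3 + 31*l^2 - 61*l + 14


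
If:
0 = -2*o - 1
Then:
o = -1/2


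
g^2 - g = g*(g - 1)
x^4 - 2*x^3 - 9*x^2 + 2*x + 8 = (x - 4)*(x - 1)*(x + 1)*(x + 2)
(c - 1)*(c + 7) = c^2 + 6*c - 7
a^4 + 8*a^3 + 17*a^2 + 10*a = a*(a + 1)*(a + 2)*(a + 5)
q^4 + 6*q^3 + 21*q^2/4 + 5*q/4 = q*(q + 1/2)^2*(q + 5)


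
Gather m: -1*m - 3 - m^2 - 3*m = -m^2 - 4*m - 3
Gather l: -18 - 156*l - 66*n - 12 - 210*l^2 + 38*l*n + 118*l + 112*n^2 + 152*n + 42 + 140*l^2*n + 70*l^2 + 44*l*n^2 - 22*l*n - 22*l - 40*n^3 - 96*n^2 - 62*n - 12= l^2*(140*n - 140) + l*(44*n^2 + 16*n - 60) - 40*n^3 + 16*n^2 + 24*n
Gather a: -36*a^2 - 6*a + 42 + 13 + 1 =-36*a^2 - 6*a + 56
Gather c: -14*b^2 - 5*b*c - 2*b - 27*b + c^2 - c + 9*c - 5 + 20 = -14*b^2 - 29*b + c^2 + c*(8 - 5*b) + 15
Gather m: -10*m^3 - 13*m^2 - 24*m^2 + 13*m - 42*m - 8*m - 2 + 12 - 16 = -10*m^3 - 37*m^2 - 37*m - 6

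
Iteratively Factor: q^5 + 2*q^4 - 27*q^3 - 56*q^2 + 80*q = (q + 4)*(q^4 - 2*q^3 - 19*q^2 + 20*q) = (q + 4)^2*(q^3 - 6*q^2 + 5*q) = (q - 1)*(q + 4)^2*(q^2 - 5*q) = q*(q - 1)*(q + 4)^2*(q - 5)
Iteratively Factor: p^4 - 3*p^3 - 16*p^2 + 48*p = (p - 3)*(p^3 - 16*p) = (p - 4)*(p - 3)*(p^2 + 4*p) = p*(p - 4)*(p - 3)*(p + 4)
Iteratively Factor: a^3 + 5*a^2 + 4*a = (a + 1)*(a^2 + 4*a) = a*(a + 1)*(a + 4)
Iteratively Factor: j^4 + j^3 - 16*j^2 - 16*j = (j + 4)*(j^3 - 3*j^2 - 4*j) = (j - 4)*(j + 4)*(j^2 + j) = j*(j - 4)*(j + 4)*(j + 1)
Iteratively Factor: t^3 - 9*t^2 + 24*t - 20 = (t - 2)*(t^2 - 7*t + 10) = (t - 2)^2*(t - 5)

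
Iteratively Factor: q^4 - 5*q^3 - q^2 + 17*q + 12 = (q - 4)*(q^3 - q^2 - 5*q - 3) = (q - 4)*(q + 1)*(q^2 - 2*q - 3) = (q - 4)*(q + 1)^2*(q - 3)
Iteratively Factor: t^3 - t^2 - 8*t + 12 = (t + 3)*(t^2 - 4*t + 4) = (t - 2)*(t + 3)*(t - 2)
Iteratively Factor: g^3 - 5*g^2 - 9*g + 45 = (g + 3)*(g^2 - 8*g + 15) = (g - 5)*(g + 3)*(g - 3)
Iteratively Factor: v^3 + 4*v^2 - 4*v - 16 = (v - 2)*(v^2 + 6*v + 8) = (v - 2)*(v + 4)*(v + 2)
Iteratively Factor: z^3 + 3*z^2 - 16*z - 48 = (z + 4)*(z^2 - z - 12) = (z - 4)*(z + 4)*(z + 3)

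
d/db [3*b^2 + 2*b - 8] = 6*b + 2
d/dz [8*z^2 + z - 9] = 16*z + 1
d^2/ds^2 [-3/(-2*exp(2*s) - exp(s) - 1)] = 3*(2*(4*exp(s) + 1)^2*exp(s) - (8*exp(s) + 1)*(2*exp(2*s) + exp(s) + 1))*exp(s)/(2*exp(2*s) + exp(s) + 1)^3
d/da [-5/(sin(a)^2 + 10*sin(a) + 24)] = 10*(sin(a) + 5)*cos(a)/(sin(a)^2 + 10*sin(a) + 24)^2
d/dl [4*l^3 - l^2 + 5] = 2*l*(6*l - 1)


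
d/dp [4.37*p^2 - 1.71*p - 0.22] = 8.74*p - 1.71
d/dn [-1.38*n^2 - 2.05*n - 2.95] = -2.76*n - 2.05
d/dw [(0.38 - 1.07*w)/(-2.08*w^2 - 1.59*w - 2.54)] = (-2.2256*w^2 + 1.5808*w + 3.322)/(4.3264*w^4 + 6.6144*w^3 + 13.0945*w^2 + 8.0772*w + 6.4516)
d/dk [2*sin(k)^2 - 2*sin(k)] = 2*sin(2*k) - 2*cos(k)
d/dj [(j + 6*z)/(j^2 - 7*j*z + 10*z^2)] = (j^2 - 7*j*z + 10*z^2 - (j + 6*z)*(2*j - 7*z))/(j^2 - 7*j*z + 10*z^2)^2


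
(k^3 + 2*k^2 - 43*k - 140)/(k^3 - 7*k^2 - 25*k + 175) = (k + 4)/(k - 5)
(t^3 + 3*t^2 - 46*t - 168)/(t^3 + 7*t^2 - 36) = (t^2 - 3*t - 28)/(t^2 + t - 6)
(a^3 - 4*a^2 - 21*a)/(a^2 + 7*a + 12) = a*(a - 7)/(a + 4)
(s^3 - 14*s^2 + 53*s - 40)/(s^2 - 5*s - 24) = (s^2 - 6*s + 5)/(s + 3)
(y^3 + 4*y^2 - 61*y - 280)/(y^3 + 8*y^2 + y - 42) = (y^2 - 3*y - 40)/(y^2 + y - 6)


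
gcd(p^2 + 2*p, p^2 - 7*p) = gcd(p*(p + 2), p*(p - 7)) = p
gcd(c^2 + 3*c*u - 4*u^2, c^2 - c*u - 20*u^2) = c + 4*u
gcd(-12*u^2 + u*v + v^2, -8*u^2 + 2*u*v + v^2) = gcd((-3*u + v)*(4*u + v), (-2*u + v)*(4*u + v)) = 4*u + v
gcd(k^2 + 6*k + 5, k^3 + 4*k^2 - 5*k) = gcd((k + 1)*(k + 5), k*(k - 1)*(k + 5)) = k + 5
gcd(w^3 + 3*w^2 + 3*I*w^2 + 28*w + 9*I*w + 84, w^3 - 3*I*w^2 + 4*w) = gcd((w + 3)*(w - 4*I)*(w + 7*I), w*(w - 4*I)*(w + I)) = w - 4*I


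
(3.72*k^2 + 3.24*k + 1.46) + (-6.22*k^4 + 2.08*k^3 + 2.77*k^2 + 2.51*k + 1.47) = -6.22*k^4 + 2.08*k^3 + 6.49*k^2 + 5.75*k + 2.93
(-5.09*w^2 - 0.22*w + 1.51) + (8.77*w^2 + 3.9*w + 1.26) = 3.68*w^2 + 3.68*w + 2.77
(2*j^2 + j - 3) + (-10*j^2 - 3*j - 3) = -8*j^2 - 2*j - 6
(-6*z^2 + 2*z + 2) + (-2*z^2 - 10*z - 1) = -8*z^2 - 8*z + 1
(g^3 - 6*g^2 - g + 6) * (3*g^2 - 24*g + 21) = 3*g^5 - 42*g^4 + 162*g^3 - 84*g^2 - 165*g + 126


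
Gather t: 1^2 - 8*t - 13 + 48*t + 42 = 40*t + 30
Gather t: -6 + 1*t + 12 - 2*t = 6 - t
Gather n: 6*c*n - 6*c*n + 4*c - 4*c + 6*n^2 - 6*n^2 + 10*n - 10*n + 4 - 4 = 0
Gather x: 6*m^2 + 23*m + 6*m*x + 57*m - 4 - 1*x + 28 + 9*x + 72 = 6*m^2 + 80*m + x*(6*m + 8) + 96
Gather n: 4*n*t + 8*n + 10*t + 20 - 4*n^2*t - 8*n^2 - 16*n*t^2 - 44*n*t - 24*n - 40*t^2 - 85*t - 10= n^2*(-4*t - 8) + n*(-16*t^2 - 40*t - 16) - 40*t^2 - 75*t + 10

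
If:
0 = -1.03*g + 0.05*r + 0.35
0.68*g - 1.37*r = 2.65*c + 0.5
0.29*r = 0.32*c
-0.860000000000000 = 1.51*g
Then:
No Solution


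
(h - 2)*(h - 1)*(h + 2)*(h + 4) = h^4 + 3*h^3 - 8*h^2 - 12*h + 16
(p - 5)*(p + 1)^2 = p^3 - 3*p^2 - 9*p - 5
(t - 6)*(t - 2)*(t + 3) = t^3 - 5*t^2 - 12*t + 36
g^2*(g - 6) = g^3 - 6*g^2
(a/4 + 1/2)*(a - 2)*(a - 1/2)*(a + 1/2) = a^4/4 - 17*a^2/16 + 1/4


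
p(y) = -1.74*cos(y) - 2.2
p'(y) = 1.74*sin(y)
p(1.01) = -3.13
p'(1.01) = 1.47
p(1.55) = -2.24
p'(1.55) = 1.74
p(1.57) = -2.20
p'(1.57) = 1.74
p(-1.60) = -2.15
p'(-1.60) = -1.74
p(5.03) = -2.74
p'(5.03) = -1.65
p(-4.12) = -1.23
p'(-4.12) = 1.44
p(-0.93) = -3.24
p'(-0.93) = -1.39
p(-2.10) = -1.32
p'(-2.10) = -1.50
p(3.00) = -0.48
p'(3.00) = 0.25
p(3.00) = -0.48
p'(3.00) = 0.25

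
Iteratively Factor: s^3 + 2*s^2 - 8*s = (s)*(s^2 + 2*s - 8) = s*(s + 4)*(s - 2)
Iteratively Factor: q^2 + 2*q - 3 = (q + 3)*(q - 1)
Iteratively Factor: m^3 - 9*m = (m)*(m^2 - 9) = m*(m + 3)*(m - 3)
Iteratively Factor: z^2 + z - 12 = (z - 3)*(z + 4)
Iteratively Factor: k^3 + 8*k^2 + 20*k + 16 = (k + 2)*(k^2 + 6*k + 8) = (k + 2)^2*(k + 4)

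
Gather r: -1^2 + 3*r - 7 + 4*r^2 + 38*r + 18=4*r^2 + 41*r + 10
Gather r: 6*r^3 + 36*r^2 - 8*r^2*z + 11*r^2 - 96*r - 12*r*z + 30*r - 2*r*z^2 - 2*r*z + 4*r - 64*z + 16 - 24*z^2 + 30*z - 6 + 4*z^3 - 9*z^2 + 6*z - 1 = 6*r^3 + r^2*(47 - 8*z) + r*(-2*z^2 - 14*z - 62) + 4*z^3 - 33*z^2 - 28*z + 9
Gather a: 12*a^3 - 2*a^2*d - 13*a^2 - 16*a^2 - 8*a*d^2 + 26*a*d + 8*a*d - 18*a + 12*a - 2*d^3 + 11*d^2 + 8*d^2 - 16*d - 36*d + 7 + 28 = 12*a^3 + a^2*(-2*d - 29) + a*(-8*d^2 + 34*d - 6) - 2*d^3 + 19*d^2 - 52*d + 35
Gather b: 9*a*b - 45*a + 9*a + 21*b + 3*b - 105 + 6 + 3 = -36*a + b*(9*a + 24) - 96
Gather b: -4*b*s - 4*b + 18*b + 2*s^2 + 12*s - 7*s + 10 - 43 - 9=b*(14 - 4*s) + 2*s^2 + 5*s - 42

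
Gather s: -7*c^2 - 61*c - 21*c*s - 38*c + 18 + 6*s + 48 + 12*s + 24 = -7*c^2 - 99*c + s*(18 - 21*c) + 90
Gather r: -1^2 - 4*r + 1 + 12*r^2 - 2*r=12*r^2 - 6*r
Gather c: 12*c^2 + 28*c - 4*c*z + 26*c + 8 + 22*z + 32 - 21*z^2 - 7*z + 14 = 12*c^2 + c*(54 - 4*z) - 21*z^2 + 15*z + 54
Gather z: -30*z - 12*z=-42*z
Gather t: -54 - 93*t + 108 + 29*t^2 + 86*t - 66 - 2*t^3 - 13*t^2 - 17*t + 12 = -2*t^3 + 16*t^2 - 24*t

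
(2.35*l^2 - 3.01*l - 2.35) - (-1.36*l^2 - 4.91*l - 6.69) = 3.71*l^2 + 1.9*l + 4.34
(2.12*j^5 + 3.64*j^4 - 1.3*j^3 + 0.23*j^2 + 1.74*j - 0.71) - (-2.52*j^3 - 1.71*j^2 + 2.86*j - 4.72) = 2.12*j^5 + 3.64*j^4 + 1.22*j^3 + 1.94*j^2 - 1.12*j + 4.01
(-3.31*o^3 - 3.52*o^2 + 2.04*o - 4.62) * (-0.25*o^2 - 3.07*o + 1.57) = 0.8275*o^5 + 11.0417*o^4 + 5.0997*o^3 - 10.6342*o^2 + 17.3862*o - 7.2534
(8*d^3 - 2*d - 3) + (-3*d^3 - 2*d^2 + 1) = 5*d^3 - 2*d^2 - 2*d - 2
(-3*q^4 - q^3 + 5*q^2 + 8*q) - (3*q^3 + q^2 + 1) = -3*q^4 - 4*q^3 + 4*q^2 + 8*q - 1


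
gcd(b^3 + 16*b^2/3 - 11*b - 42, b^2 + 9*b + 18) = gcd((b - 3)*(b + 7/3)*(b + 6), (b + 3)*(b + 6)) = b + 6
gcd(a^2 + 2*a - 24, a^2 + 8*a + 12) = a + 6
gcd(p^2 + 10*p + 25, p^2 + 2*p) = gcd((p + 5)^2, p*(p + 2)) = 1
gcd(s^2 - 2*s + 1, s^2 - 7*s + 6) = s - 1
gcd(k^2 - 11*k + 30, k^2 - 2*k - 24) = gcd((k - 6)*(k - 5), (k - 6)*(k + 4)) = k - 6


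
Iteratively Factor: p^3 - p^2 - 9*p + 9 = (p - 3)*(p^2 + 2*p - 3) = (p - 3)*(p - 1)*(p + 3)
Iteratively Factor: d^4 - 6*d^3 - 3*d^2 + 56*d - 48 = (d - 4)*(d^3 - 2*d^2 - 11*d + 12) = (d - 4)*(d - 1)*(d^2 - d - 12) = (d - 4)*(d - 1)*(d + 3)*(d - 4)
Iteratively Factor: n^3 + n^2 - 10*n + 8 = (n - 1)*(n^2 + 2*n - 8) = (n - 2)*(n - 1)*(n + 4)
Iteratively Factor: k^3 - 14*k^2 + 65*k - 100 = (k - 4)*(k^2 - 10*k + 25) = (k - 5)*(k - 4)*(k - 5)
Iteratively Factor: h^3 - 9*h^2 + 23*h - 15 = (h - 3)*(h^2 - 6*h + 5) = (h - 3)*(h - 1)*(h - 5)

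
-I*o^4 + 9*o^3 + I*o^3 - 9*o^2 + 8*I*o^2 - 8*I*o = o*(o - 1)*(o + 8*I)*(-I*o + 1)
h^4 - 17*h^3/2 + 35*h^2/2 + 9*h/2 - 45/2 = (h - 5)*(h - 3)*(h - 3/2)*(h + 1)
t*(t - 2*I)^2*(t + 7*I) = t^4 + 3*I*t^3 + 24*t^2 - 28*I*t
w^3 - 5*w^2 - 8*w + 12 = (w - 6)*(w - 1)*(w + 2)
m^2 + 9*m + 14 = (m + 2)*(m + 7)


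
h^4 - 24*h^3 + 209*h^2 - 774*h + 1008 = (h - 8)*(h - 7)*(h - 6)*(h - 3)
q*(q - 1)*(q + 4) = q^3 + 3*q^2 - 4*q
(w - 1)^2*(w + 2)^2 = w^4 + 2*w^3 - 3*w^2 - 4*w + 4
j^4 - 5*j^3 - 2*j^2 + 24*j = j*(j - 4)*(j - 3)*(j + 2)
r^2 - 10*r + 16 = (r - 8)*(r - 2)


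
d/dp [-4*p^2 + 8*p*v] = -8*p + 8*v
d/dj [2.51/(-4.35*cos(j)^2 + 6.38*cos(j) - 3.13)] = (16.0138 - 21.837*cos(j))*sin(j)/(4.35*cos(j)^2 - 6.38*cos(j) + 3.13)^2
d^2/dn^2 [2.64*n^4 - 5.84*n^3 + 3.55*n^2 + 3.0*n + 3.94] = 31.68*n^2 - 35.04*n + 7.1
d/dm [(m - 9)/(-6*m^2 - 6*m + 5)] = (6*m^2 - 108*m - 49)/(36*m^4 + 72*m^3 - 24*m^2 - 60*m + 25)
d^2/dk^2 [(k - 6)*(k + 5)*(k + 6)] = 6*k + 10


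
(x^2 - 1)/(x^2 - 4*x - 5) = (x - 1)/(x - 5)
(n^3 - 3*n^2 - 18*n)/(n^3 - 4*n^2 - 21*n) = (n - 6)/(n - 7)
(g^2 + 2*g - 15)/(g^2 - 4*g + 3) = (g + 5)/(g - 1)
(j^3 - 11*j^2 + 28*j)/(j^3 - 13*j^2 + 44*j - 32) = j*(j - 7)/(j^2 - 9*j + 8)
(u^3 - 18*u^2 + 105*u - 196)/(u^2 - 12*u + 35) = (u^2 - 11*u + 28)/(u - 5)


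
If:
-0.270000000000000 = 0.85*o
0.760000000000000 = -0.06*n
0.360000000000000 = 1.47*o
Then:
No Solution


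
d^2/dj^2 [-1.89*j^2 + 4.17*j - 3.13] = -3.78000000000000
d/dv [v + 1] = 1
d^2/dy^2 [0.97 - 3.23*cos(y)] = 3.23*cos(y)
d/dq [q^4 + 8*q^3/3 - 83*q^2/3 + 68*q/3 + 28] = 4*q^3 + 8*q^2 - 166*q/3 + 68/3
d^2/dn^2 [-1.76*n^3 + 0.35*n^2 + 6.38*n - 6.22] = 0.7 - 10.56*n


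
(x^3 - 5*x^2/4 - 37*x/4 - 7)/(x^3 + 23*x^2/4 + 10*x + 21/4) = (x - 4)/(x + 3)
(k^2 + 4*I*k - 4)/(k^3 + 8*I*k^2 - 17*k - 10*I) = (k + 2*I)/(k^2 + 6*I*k - 5)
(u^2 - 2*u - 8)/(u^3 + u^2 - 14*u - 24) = 1/(u + 3)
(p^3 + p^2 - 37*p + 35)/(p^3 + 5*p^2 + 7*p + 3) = (p^3 + p^2 - 37*p + 35)/(p^3 + 5*p^2 + 7*p + 3)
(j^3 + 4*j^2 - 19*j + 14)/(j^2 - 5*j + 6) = (j^2 + 6*j - 7)/(j - 3)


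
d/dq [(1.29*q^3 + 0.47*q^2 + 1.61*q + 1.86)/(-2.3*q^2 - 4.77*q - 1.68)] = (-2.967*q^4 - 12.3066*q^3 - 5.0405*q^2 + 6.9768*q + 6.1674)/(5.29*q^4 + 21.942*q^3 + 30.4809*q^2 + 16.0272*q + 2.8224)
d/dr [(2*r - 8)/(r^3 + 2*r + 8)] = 2*(r^3 + 2*r - (r - 4)*(3*r^2 + 2) + 8)/(r^3 + 2*r + 8)^2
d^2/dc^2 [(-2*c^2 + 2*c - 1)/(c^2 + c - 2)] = 2*(4*c^3 - 15*c^2 + 9*c - 7)/(c^6 + 3*c^5 - 3*c^4 - 11*c^3 + 6*c^2 + 12*c - 8)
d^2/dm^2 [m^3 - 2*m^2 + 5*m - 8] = 6*m - 4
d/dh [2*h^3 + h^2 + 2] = 2*h*(3*h + 1)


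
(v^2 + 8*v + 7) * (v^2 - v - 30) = v^4 + 7*v^3 - 31*v^2 - 247*v - 210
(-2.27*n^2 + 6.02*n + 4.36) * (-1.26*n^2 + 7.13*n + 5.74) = 2.8602*n^4 - 23.7703*n^3 + 24.3992*n^2 + 65.6416*n + 25.0264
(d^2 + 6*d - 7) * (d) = d^3 + 6*d^2 - 7*d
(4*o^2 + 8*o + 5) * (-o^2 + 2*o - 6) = -4*o^4 - 13*o^2 - 38*o - 30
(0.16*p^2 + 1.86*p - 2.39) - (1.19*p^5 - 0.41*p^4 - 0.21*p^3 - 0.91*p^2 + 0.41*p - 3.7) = -1.19*p^5 + 0.41*p^4 + 0.21*p^3 + 1.07*p^2 + 1.45*p + 1.31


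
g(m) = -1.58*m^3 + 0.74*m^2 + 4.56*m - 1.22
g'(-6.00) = -174.96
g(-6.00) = 339.34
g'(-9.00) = -392.70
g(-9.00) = 1169.50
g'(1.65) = -5.90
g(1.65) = 1.22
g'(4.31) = -77.11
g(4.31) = -94.32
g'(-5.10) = -126.28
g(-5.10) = 204.36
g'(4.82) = -98.43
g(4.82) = -138.98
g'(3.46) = -47.06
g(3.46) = -42.03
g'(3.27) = -41.28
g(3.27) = -33.64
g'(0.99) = 1.38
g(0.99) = 2.49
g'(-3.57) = -61.13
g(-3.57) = 63.82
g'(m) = -4.74*m^2 + 1.48*m + 4.56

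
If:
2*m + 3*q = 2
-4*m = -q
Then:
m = 1/7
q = 4/7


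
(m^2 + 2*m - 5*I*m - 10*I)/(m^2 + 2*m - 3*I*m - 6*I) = (m - 5*I)/(m - 3*I)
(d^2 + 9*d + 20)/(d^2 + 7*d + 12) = (d + 5)/(d + 3)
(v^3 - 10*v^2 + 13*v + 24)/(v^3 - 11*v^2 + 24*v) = (v + 1)/v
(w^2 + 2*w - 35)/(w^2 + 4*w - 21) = (w - 5)/(w - 3)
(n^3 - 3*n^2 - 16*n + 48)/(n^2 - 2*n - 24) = (n^2 - 7*n + 12)/(n - 6)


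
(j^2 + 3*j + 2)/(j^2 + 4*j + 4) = (j + 1)/(j + 2)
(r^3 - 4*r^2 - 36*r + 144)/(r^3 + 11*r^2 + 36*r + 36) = (r^2 - 10*r + 24)/(r^2 + 5*r + 6)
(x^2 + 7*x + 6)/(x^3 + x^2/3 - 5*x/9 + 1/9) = 9*(x + 6)/(9*x^2 - 6*x + 1)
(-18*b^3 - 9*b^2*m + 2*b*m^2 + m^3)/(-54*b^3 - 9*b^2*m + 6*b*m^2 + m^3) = (2*b + m)/(6*b + m)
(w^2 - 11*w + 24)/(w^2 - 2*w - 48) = (w - 3)/(w + 6)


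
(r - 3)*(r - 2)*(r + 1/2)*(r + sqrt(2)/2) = r^4 - 9*r^3/2 + sqrt(2)*r^3/2 - 9*sqrt(2)*r^2/4 + 7*r^2/2 + 7*sqrt(2)*r/4 + 3*r + 3*sqrt(2)/2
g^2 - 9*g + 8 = (g - 8)*(g - 1)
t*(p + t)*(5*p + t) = 5*p^2*t + 6*p*t^2 + t^3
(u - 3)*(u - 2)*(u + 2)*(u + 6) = u^4 + 3*u^3 - 22*u^2 - 12*u + 72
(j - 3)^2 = j^2 - 6*j + 9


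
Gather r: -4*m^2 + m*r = -4*m^2 + m*r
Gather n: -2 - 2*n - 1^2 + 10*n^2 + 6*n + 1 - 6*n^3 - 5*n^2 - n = -6*n^3 + 5*n^2 + 3*n - 2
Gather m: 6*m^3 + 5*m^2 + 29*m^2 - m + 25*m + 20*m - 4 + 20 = 6*m^3 + 34*m^2 + 44*m + 16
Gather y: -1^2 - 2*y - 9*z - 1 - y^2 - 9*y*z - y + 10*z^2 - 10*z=-y^2 + y*(-9*z - 3) + 10*z^2 - 19*z - 2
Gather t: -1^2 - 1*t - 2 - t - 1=-2*t - 4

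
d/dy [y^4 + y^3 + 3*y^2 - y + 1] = 4*y^3 + 3*y^2 + 6*y - 1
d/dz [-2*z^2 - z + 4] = -4*z - 1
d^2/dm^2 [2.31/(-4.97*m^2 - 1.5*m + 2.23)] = (114.118158*m^2 + 34.4421*m - 2.31*(9.94*m + 1.5)*(19.88*m + 3.0) - 51.203922)/(4.97*m^2 + 1.5*m - 2.23)^3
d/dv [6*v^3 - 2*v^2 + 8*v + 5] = 18*v^2 - 4*v + 8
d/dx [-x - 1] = -1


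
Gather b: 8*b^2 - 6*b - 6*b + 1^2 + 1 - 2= 8*b^2 - 12*b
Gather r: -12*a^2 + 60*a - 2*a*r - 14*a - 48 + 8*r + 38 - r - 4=-12*a^2 + 46*a + r*(7 - 2*a) - 14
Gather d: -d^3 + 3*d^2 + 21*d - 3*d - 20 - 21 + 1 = -d^3 + 3*d^2 + 18*d - 40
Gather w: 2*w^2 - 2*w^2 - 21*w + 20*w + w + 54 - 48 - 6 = 0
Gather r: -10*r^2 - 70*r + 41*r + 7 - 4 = -10*r^2 - 29*r + 3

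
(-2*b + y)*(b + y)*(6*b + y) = -12*b^3 - 8*b^2*y + 5*b*y^2 + y^3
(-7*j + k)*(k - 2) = -7*j*k + 14*j + k^2 - 2*k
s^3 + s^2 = s^2*(s + 1)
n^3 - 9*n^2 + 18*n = n*(n - 6)*(n - 3)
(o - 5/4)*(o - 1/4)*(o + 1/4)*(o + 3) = o^4 + 7*o^3/4 - 61*o^2/16 - 7*o/64 + 15/64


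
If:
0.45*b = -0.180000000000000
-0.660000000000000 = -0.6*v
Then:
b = -0.40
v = 1.10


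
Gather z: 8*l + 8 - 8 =8*l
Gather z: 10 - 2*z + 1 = 11 - 2*z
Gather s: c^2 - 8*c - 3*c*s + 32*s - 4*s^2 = c^2 - 8*c - 4*s^2 + s*(32 - 3*c)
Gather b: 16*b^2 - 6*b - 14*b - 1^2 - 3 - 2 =16*b^2 - 20*b - 6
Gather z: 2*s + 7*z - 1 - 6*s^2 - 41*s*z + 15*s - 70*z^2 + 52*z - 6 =-6*s^2 + 17*s - 70*z^2 + z*(59 - 41*s) - 7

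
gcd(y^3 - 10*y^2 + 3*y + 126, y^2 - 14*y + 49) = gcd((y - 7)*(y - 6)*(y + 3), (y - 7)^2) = y - 7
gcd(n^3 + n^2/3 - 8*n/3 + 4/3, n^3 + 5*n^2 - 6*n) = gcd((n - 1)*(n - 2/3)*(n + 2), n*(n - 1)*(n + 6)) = n - 1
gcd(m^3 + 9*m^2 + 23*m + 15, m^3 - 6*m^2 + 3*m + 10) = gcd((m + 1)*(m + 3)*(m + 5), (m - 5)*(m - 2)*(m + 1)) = m + 1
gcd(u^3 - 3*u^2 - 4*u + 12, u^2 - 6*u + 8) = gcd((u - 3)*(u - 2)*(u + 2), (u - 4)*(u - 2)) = u - 2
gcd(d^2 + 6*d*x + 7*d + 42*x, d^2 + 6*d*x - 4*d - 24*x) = d + 6*x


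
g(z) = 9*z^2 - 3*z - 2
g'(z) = 18*z - 3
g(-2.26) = 50.75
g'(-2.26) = -43.68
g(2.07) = 30.35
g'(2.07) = 34.26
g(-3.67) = 130.23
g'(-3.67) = -69.06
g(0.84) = 1.83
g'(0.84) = 12.12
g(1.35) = 10.35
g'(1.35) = 21.30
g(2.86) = 63.04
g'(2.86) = 48.48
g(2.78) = 59.22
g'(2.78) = 47.04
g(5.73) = 276.31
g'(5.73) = 100.14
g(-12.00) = 1330.00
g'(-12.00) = -219.00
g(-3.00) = 88.00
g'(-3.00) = -57.00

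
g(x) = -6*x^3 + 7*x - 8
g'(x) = 7 - 18*x^2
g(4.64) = -574.90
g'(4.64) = -380.53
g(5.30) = -864.16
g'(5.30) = -498.62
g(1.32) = -12.56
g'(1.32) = -24.36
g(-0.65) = -10.90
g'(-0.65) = -0.60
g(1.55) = -19.49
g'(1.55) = -36.24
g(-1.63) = 6.57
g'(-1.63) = -40.82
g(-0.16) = -9.10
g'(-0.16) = 6.54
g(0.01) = -7.93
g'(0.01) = 7.00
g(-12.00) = 10276.00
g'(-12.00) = -2585.00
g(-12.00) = 10276.00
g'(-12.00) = -2585.00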